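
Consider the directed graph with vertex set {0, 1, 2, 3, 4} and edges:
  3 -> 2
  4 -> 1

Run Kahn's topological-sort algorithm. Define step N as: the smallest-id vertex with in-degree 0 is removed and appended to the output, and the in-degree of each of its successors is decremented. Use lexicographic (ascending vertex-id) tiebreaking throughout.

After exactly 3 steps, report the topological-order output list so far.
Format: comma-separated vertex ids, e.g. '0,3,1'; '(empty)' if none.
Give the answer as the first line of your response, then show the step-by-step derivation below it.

0,3,2

step 1: output 0; order=[0]; indeg=(0,1,1,0,0)
step 2: output 3; order=[0,3]; indeg=(0,1,0,0,0)
step 3: output 2; order=[0,3,2]; indeg=(0,1,0,0,0)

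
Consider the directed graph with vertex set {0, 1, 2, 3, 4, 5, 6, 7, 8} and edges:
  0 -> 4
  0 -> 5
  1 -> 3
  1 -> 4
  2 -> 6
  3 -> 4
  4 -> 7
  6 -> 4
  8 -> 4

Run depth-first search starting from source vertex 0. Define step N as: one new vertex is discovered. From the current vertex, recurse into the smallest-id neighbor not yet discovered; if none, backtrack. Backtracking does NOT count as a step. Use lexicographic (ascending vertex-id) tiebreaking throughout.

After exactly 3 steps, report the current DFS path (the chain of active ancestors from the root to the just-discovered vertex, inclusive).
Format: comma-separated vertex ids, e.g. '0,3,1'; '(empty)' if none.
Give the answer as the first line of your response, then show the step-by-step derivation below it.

0,4,7

step 1: discover 0; path=0; order=0
step 2: discover 4; path=0>4; order=0,4
step 3: discover 7; path=0>4>7; order=0,4,7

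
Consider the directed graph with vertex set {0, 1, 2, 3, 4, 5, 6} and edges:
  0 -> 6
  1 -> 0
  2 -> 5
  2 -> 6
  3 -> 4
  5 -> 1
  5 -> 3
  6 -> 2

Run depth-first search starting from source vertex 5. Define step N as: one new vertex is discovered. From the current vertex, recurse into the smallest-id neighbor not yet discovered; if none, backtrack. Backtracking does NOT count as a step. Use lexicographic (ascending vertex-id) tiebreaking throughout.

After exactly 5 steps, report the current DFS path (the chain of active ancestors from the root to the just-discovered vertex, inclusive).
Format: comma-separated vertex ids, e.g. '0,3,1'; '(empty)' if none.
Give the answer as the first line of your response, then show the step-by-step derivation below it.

5,1,0,6,2

step 1: discover 5; path=5; order=5
step 2: discover 1; path=5>1; order=5,1
step 3: discover 0; path=5>1>0; order=5,1,0
step 4: discover 6; path=5>1>0>6; order=5,1,0,6
step 5: discover 2; path=5>1>0>6>2; order=5,1,0,6,2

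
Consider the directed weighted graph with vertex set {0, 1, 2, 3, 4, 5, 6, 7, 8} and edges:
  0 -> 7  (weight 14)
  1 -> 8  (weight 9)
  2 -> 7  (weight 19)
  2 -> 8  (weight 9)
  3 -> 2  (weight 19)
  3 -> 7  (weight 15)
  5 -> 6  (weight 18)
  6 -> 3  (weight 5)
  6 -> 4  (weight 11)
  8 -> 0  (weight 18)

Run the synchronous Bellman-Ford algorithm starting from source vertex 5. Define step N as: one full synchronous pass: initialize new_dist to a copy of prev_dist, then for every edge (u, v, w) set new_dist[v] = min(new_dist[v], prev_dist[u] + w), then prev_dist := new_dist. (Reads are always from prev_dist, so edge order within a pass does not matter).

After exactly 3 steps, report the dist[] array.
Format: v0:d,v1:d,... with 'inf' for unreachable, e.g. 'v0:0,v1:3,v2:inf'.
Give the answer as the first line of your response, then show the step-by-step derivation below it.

v0:inf,v1:inf,v2:42,v3:23,v4:29,v5:0,v6:18,v7:38,v8:inf

step 1: dist = v0:inf,v1:inf,v2:inf,v3:inf,v4:inf,v5:0,v6:18,v7:inf,v8:inf
step 2: dist = v0:inf,v1:inf,v2:inf,v3:23,v4:29,v5:0,v6:18,v7:inf,v8:inf
step 3: dist = v0:inf,v1:inf,v2:42,v3:23,v4:29,v5:0,v6:18,v7:38,v8:inf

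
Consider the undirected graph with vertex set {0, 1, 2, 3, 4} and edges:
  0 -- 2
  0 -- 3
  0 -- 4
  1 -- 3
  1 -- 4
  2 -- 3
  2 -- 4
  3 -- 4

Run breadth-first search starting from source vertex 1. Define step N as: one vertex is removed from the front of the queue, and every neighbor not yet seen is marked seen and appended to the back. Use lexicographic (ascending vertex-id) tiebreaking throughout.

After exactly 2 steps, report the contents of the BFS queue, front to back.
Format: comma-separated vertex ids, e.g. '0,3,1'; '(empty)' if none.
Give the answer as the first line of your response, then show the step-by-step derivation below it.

4,0,2

step 1: dequeue 1; queue=[3,4]; order=1
step 2: dequeue 3; queue=[4,0,2]; order=1,3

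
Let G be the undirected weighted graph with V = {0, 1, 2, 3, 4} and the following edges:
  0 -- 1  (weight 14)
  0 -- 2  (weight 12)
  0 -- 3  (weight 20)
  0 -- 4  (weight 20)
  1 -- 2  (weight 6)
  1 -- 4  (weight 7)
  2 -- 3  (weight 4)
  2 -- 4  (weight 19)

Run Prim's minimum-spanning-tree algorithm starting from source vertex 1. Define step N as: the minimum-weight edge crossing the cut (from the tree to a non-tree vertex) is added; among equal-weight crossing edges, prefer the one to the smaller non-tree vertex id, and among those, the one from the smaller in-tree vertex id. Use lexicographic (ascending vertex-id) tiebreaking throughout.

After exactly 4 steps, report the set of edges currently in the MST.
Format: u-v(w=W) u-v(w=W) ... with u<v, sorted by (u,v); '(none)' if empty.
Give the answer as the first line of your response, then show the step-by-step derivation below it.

0-2(w=12) 1-2(w=6) 1-4(w=7) 2-3(w=4)

step 1: add edge 1-2 (w=6); MST = {1-2(w=6)}
step 2: add edge 2-3 (w=4); MST = {1-2(w=6) 2-3(w=4)}
step 3: add edge 1-4 (w=7); MST = {1-2(w=6) 1-4(w=7) 2-3(w=4)}
step 4: add edge 0-2 (w=12); MST = {0-2(w=12) 1-2(w=6) 1-4(w=7) 2-3(w=4)}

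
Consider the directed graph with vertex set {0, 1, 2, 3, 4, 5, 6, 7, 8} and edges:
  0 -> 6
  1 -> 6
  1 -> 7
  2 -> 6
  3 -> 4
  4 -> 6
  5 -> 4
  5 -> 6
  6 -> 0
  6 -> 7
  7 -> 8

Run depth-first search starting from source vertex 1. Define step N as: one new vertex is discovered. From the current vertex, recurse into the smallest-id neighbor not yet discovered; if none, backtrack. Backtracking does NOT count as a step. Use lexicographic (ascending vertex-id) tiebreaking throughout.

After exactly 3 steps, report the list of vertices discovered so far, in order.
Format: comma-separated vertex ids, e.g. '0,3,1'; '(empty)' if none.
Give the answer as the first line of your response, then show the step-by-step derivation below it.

1,6,0

step 1: discover 1; path=1; order=1
step 2: discover 6; path=1>6; order=1,6
step 3: discover 0; path=1>6>0; order=1,6,0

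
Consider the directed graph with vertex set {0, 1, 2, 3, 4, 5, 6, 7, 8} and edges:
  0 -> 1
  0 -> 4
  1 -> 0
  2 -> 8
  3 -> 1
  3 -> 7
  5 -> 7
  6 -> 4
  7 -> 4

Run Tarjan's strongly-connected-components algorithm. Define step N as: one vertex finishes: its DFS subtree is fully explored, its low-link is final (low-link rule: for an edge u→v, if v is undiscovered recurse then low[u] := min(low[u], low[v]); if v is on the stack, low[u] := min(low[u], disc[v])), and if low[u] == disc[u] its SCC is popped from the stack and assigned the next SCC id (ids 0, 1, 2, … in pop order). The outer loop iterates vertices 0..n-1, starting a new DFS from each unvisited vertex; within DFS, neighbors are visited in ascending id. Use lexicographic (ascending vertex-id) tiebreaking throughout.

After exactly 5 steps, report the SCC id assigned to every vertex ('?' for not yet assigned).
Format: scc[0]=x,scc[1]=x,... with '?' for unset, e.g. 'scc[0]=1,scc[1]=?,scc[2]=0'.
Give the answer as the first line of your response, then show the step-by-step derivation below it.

scc[0]=1,scc[1]=1,scc[2]=3,scc[3]=?,scc[4]=0,scc[5]=?,scc[6]=?,scc[7]=?,scc[8]=2

step 1: low=(low[0]=0,low[1]=0,low[2]=?,low[3]=?,low[4]=?,low[5]=?,low[6]=?,low[7]=?,low[8]=?); scc=(scc[0]=?,scc[1]=?,scc[2]=?,scc[3]=?,scc[4]=?,scc[5]=?,scc[6]=?,scc[7]=?,scc[8]=?)
step 2: low=(low[0]=0,low[1]=0,low[2]=?,low[3]=?,low[4]=2,low[5]=?,low[6]=?,low[7]=?,low[8]=?); scc=(scc[0]=?,scc[1]=?,scc[2]=?,scc[3]=?,scc[4]=0,scc[5]=?,scc[6]=?,scc[7]=?,scc[8]=?)
step 3: low=(low[0]=0,low[1]=0,low[2]=?,low[3]=?,low[4]=2,low[5]=?,low[6]=?,low[7]=?,low[8]=?); scc=(scc[0]=1,scc[1]=1,scc[2]=?,scc[3]=?,scc[4]=0,scc[5]=?,scc[6]=?,scc[7]=?,scc[8]=?)
step 4: low=(low[0]=0,low[1]=0,low[2]=3,low[3]=?,low[4]=2,low[5]=?,low[6]=?,low[7]=?,low[8]=4); scc=(scc[0]=1,scc[1]=1,scc[2]=?,scc[3]=?,scc[4]=0,scc[5]=?,scc[6]=?,scc[7]=?,scc[8]=2)
step 5: low=(low[0]=0,low[1]=0,low[2]=3,low[3]=?,low[4]=2,low[5]=?,low[6]=?,low[7]=?,low[8]=4); scc=(scc[0]=1,scc[1]=1,scc[2]=3,scc[3]=?,scc[4]=0,scc[5]=?,scc[6]=?,scc[7]=?,scc[8]=2)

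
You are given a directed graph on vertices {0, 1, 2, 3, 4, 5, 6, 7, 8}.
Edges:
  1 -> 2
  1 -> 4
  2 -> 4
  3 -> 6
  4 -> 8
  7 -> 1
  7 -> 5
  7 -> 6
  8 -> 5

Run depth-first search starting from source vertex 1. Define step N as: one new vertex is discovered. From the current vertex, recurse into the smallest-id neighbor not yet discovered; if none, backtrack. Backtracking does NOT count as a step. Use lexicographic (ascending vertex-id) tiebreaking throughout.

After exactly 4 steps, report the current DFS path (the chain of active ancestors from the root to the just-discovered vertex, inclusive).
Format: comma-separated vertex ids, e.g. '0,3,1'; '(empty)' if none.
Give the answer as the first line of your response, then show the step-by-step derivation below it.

1,2,4,8

step 1: discover 1; path=1; order=1
step 2: discover 2; path=1>2; order=1,2
step 3: discover 4; path=1>2>4; order=1,2,4
step 4: discover 8; path=1>2>4>8; order=1,2,4,8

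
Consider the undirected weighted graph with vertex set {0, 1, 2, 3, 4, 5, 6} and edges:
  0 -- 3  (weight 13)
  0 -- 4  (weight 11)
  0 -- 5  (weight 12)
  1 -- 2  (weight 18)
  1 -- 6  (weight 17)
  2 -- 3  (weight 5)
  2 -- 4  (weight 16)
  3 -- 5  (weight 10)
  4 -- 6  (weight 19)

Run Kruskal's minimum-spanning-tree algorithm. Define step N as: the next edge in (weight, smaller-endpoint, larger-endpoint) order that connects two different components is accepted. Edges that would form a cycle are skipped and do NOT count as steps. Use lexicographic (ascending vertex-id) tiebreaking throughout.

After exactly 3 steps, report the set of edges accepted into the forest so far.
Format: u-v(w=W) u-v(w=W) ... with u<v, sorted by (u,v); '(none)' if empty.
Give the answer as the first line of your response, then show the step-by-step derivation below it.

0-4(w=11) 2-3(w=5) 3-5(w=10)

step 1: add edge 2-3 (w=5); MST = {2-3(w=5)}
step 2: add edge 3-5 (w=10); MST = {2-3(w=5) 3-5(w=10)}
step 3: add edge 0-4 (w=11); MST = {0-4(w=11) 2-3(w=5) 3-5(w=10)}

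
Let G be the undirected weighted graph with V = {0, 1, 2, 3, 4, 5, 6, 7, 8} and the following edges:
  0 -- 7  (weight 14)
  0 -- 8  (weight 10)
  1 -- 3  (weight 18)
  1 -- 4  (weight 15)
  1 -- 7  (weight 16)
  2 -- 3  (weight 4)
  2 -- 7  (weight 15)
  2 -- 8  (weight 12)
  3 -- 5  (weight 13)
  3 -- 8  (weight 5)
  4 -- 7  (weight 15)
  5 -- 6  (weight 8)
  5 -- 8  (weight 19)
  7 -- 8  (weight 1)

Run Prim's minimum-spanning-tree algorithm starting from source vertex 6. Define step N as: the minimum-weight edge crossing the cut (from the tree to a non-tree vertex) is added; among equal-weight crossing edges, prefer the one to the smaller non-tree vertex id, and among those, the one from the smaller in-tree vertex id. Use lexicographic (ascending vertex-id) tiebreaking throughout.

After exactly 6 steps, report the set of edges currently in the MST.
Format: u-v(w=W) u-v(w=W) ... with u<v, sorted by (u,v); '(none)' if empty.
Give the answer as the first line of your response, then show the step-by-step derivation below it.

0-8(w=10) 2-3(w=4) 3-5(w=13) 3-8(w=5) 5-6(w=8) 7-8(w=1)

step 1: add edge 5-6 (w=8); MST = {5-6(w=8)}
step 2: add edge 3-5 (w=13); MST = {3-5(w=13) 5-6(w=8)}
step 3: add edge 2-3 (w=4); MST = {2-3(w=4) 3-5(w=13) 5-6(w=8)}
step 4: add edge 3-8 (w=5); MST = {2-3(w=4) 3-5(w=13) 3-8(w=5) 5-6(w=8)}
step 5: add edge 7-8 (w=1); MST = {2-3(w=4) 3-5(w=13) 3-8(w=5) 5-6(w=8) 7-8(w=1)}
step 6: add edge 0-8 (w=10); MST = {0-8(w=10) 2-3(w=4) 3-5(w=13) 3-8(w=5) 5-6(w=8) 7-8(w=1)}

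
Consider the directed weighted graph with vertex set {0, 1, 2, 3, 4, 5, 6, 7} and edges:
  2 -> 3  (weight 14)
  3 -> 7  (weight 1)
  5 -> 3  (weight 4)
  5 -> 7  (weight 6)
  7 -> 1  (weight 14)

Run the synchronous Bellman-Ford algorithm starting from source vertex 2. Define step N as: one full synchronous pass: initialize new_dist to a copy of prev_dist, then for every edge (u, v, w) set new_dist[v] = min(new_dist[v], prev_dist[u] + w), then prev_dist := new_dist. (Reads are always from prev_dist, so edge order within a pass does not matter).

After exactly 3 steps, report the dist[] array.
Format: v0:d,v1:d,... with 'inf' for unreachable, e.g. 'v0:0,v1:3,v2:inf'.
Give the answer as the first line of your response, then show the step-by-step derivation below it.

v0:inf,v1:29,v2:0,v3:14,v4:inf,v5:inf,v6:inf,v7:15

step 1: dist = v0:inf,v1:inf,v2:0,v3:14,v4:inf,v5:inf,v6:inf,v7:inf
step 2: dist = v0:inf,v1:inf,v2:0,v3:14,v4:inf,v5:inf,v6:inf,v7:15
step 3: dist = v0:inf,v1:29,v2:0,v3:14,v4:inf,v5:inf,v6:inf,v7:15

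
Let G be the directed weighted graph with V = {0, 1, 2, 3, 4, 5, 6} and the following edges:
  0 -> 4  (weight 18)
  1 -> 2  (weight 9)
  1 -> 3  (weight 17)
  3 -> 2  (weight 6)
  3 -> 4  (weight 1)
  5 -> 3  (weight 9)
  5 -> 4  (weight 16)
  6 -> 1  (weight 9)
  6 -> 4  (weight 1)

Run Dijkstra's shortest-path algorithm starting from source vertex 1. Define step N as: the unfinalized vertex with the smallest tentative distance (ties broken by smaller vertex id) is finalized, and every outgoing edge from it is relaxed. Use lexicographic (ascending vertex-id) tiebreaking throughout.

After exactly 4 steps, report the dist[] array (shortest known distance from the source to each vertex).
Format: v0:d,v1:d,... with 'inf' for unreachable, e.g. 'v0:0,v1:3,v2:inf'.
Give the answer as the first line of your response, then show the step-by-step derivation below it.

v0:inf,v1:0,v2:9,v3:17,v4:18,v5:inf,v6:inf

step 1: dist = v0:inf,v1:0,v2:9,v3:17,v4:inf,v5:inf,v6:inf
step 2: dist = v0:inf,v1:0,v2:9,v3:17,v4:inf,v5:inf,v6:inf
step 3: dist = v0:inf,v1:0,v2:9,v3:17,v4:18,v5:inf,v6:inf
step 4: dist = v0:inf,v1:0,v2:9,v3:17,v4:18,v5:inf,v6:inf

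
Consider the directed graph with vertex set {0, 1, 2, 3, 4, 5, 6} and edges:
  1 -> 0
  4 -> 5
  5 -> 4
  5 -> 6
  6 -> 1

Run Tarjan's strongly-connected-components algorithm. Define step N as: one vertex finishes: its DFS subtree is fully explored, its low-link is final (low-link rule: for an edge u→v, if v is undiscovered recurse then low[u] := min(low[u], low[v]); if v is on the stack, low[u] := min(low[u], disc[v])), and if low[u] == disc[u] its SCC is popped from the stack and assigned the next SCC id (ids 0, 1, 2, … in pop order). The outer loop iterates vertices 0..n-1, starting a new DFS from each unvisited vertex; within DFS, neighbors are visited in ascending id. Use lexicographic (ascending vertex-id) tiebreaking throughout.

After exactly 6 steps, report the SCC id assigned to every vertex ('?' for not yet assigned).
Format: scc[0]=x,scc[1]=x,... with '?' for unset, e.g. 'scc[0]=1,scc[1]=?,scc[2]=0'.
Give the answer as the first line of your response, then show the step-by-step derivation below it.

scc[0]=0,scc[1]=1,scc[2]=2,scc[3]=3,scc[4]=?,scc[5]=?,scc[6]=4

step 1: low=(low[0]=0,low[1]=?,low[2]=?,low[3]=?,low[4]=?,low[5]=?,low[6]=?); scc=(scc[0]=0,scc[1]=?,scc[2]=?,scc[3]=?,scc[4]=?,scc[5]=?,scc[6]=?)
step 2: low=(low[0]=0,low[1]=1,low[2]=?,low[3]=?,low[4]=?,low[5]=?,low[6]=?); scc=(scc[0]=0,scc[1]=1,scc[2]=?,scc[3]=?,scc[4]=?,scc[5]=?,scc[6]=?)
step 3: low=(low[0]=0,low[1]=1,low[2]=2,low[3]=?,low[4]=?,low[5]=?,low[6]=?); scc=(scc[0]=0,scc[1]=1,scc[2]=2,scc[3]=?,scc[4]=?,scc[5]=?,scc[6]=?)
step 4: low=(low[0]=0,low[1]=1,low[2]=2,low[3]=3,low[4]=?,low[5]=?,low[6]=?); scc=(scc[0]=0,scc[1]=1,scc[2]=2,scc[3]=3,scc[4]=?,scc[5]=?,scc[6]=?)
step 5: low=(low[0]=0,low[1]=1,low[2]=2,low[3]=3,low[4]=4,low[5]=4,low[6]=6); scc=(scc[0]=0,scc[1]=1,scc[2]=2,scc[3]=3,scc[4]=?,scc[5]=?,scc[6]=4)
step 6: low=(low[0]=0,low[1]=1,low[2]=2,low[3]=3,low[4]=4,low[5]=4,low[6]=6); scc=(scc[0]=0,scc[1]=1,scc[2]=2,scc[3]=3,scc[4]=?,scc[5]=?,scc[6]=4)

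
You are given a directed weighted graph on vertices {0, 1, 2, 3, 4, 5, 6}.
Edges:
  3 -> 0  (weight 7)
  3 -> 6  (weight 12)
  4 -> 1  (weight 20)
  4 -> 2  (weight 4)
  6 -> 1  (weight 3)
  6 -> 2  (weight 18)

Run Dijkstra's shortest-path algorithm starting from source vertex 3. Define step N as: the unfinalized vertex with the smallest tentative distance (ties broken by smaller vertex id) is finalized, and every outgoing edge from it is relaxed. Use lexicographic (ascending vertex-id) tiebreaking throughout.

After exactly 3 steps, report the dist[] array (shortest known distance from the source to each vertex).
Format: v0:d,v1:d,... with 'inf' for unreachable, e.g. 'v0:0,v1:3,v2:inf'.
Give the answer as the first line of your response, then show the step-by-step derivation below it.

v0:7,v1:15,v2:30,v3:0,v4:inf,v5:inf,v6:12

step 1: dist = v0:7,v1:inf,v2:inf,v3:0,v4:inf,v5:inf,v6:12
step 2: dist = v0:7,v1:inf,v2:inf,v3:0,v4:inf,v5:inf,v6:12
step 3: dist = v0:7,v1:15,v2:30,v3:0,v4:inf,v5:inf,v6:12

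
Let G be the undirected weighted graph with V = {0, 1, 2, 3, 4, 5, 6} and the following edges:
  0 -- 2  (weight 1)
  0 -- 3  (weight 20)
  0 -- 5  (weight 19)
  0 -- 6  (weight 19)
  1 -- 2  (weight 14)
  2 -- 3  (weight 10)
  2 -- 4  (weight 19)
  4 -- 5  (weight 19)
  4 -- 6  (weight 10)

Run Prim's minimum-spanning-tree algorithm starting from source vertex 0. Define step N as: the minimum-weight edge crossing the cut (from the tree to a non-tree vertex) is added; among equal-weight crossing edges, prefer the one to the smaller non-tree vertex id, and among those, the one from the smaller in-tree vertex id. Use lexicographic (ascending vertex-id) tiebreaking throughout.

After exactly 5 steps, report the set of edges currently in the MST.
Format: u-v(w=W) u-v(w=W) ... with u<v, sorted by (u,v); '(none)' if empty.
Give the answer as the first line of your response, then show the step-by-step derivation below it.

0-2(w=1) 1-2(w=14) 2-3(w=10) 2-4(w=19) 4-6(w=10)

step 1: add edge 0-2 (w=1); MST = {0-2(w=1)}
step 2: add edge 2-3 (w=10); MST = {0-2(w=1) 2-3(w=10)}
step 3: add edge 1-2 (w=14); MST = {0-2(w=1) 1-2(w=14) 2-3(w=10)}
step 4: add edge 2-4 (w=19); MST = {0-2(w=1) 1-2(w=14) 2-3(w=10) 2-4(w=19)}
step 5: add edge 4-6 (w=10); MST = {0-2(w=1) 1-2(w=14) 2-3(w=10) 2-4(w=19) 4-6(w=10)}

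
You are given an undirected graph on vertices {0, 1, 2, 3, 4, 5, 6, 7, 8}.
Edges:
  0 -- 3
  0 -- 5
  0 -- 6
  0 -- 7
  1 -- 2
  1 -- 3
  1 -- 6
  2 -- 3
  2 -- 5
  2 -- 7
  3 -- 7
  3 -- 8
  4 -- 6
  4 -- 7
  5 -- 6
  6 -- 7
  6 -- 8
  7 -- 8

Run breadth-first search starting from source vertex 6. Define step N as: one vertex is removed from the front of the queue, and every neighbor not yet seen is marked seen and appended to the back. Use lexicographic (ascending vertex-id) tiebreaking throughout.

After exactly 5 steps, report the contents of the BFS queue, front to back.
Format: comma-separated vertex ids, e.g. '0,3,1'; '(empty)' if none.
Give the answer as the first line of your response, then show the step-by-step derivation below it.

7,8,3,2

step 1: dequeue 6; queue=[0,1,4,5,7,8]; order=6
step 2: dequeue 0; queue=[1,4,5,7,8,3]; order=6,0
step 3: dequeue 1; queue=[4,5,7,8,3,2]; order=6,0,1
step 4: dequeue 4; queue=[5,7,8,3,2]; order=6,0,1,4
step 5: dequeue 5; queue=[7,8,3,2]; order=6,0,1,4,5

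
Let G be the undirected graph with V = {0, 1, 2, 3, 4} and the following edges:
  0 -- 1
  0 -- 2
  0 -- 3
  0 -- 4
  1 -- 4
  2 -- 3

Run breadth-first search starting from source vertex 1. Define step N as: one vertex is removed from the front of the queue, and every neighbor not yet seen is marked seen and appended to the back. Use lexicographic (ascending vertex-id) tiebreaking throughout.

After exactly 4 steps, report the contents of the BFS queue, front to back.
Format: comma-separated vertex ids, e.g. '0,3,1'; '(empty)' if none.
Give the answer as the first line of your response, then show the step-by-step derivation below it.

3

step 1: dequeue 1; queue=[0,4]; order=1
step 2: dequeue 0; queue=[4,2,3]; order=1,0
step 3: dequeue 4; queue=[2,3]; order=1,0,4
step 4: dequeue 2; queue=[3]; order=1,0,4,2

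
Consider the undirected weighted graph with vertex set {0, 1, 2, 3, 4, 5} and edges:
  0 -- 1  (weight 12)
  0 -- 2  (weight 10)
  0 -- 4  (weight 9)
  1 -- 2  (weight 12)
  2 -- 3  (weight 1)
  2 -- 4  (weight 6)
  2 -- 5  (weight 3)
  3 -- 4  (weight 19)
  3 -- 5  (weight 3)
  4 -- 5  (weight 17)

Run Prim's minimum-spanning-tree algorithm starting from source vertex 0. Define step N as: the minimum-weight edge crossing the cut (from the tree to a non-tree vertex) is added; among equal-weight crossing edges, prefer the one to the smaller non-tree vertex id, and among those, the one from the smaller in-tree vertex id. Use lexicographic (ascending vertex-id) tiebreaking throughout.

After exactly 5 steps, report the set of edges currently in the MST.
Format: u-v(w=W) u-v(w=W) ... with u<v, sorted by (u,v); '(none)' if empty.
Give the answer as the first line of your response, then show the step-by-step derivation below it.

0-1(w=12) 0-4(w=9) 2-3(w=1) 2-4(w=6) 2-5(w=3)

step 1: add edge 0-4 (w=9); MST = {0-4(w=9)}
step 2: add edge 2-4 (w=6); MST = {0-4(w=9) 2-4(w=6)}
step 3: add edge 2-3 (w=1); MST = {0-4(w=9) 2-3(w=1) 2-4(w=6)}
step 4: add edge 2-5 (w=3); MST = {0-4(w=9) 2-3(w=1) 2-4(w=6) 2-5(w=3)}
step 5: add edge 0-1 (w=12); MST = {0-1(w=12) 0-4(w=9) 2-3(w=1) 2-4(w=6) 2-5(w=3)}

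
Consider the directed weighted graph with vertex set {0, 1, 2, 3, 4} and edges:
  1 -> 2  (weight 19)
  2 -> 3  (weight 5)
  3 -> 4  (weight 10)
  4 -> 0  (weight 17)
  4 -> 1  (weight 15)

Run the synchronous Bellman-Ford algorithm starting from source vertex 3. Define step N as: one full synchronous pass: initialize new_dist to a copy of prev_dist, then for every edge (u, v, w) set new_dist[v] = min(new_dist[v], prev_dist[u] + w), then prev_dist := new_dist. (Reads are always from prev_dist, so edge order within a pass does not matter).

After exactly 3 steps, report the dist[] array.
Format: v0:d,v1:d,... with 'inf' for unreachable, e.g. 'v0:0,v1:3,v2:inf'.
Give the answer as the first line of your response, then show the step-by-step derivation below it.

v0:27,v1:25,v2:44,v3:0,v4:10

step 1: dist = v0:inf,v1:inf,v2:inf,v3:0,v4:10
step 2: dist = v0:27,v1:25,v2:inf,v3:0,v4:10
step 3: dist = v0:27,v1:25,v2:44,v3:0,v4:10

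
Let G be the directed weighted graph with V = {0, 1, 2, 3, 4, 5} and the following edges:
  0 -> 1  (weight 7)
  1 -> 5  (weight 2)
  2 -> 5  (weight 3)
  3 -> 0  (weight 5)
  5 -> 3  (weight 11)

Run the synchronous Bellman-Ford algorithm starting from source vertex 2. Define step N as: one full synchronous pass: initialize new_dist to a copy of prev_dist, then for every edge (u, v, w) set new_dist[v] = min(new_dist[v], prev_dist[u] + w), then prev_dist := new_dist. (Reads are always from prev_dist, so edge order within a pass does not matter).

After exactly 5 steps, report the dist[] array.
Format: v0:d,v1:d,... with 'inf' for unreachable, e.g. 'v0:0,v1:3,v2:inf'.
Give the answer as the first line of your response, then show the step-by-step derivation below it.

v0:19,v1:26,v2:0,v3:14,v4:inf,v5:3

step 1: dist = v0:inf,v1:inf,v2:0,v3:inf,v4:inf,v5:3
step 2: dist = v0:inf,v1:inf,v2:0,v3:14,v4:inf,v5:3
step 3: dist = v0:19,v1:inf,v2:0,v3:14,v4:inf,v5:3
step 4: dist = v0:19,v1:26,v2:0,v3:14,v4:inf,v5:3
step 5: dist = v0:19,v1:26,v2:0,v3:14,v4:inf,v5:3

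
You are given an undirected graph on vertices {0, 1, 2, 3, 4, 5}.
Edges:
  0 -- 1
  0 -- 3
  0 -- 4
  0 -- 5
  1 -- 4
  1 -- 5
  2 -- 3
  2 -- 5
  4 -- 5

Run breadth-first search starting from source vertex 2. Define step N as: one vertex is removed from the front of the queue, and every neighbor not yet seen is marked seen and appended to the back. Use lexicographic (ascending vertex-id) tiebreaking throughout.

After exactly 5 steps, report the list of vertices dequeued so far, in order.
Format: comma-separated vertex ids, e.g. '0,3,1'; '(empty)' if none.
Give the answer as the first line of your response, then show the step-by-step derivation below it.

2,3,5,0,1

step 1: dequeue 2; queue=[3,5]; order=2
step 2: dequeue 3; queue=[5,0]; order=2,3
step 3: dequeue 5; queue=[0,1,4]; order=2,3,5
step 4: dequeue 0; queue=[1,4]; order=2,3,5,0
step 5: dequeue 1; queue=[4]; order=2,3,5,0,1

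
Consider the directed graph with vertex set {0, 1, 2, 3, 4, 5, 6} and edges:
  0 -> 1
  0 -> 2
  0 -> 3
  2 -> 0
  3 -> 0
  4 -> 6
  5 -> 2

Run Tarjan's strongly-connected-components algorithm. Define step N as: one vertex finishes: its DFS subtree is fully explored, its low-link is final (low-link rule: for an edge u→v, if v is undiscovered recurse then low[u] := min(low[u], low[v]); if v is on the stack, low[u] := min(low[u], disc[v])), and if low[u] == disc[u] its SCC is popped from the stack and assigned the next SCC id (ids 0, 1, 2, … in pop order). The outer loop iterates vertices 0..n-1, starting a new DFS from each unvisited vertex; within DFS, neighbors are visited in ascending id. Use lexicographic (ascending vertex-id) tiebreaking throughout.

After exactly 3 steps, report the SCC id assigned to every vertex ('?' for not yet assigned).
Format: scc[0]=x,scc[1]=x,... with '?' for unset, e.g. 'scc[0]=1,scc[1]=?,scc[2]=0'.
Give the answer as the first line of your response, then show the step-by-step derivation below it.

scc[0]=?,scc[1]=0,scc[2]=?,scc[3]=?,scc[4]=?,scc[5]=?,scc[6]=?

step 1: low=(low[0]=0,low[1]=1,low[2]=?,low[3]=?,low[4]=?,low[5]=?,low[6]=?); scc=(scc[0]=?,scc[1]=0,scc[2]=?,scc[3]=?,scc[4]=?,scc[5]=?,scc[6]=?)
step 2: low=(low[0]=0,low[1]=1,low[2]=0,low[3]=?,low[4]=?,low[5]=?,low[6]=?); scc=(scc[0]=?,scc[1]=0,scc[2]=?,scc[3]=?,scc[4]=?,scc[5]=?,scc[6]=?)
step 3: low=(low[0]=0,low[1]=1,low[2]=0,low[3]=0,low[4]=?,low[5]=?,low[6]=?); scc=(scc[0]=?,scc[1]=0,scc[2]=?,scc[3]=?,scc[4]=?,scc[5]=?,scc[6]=?)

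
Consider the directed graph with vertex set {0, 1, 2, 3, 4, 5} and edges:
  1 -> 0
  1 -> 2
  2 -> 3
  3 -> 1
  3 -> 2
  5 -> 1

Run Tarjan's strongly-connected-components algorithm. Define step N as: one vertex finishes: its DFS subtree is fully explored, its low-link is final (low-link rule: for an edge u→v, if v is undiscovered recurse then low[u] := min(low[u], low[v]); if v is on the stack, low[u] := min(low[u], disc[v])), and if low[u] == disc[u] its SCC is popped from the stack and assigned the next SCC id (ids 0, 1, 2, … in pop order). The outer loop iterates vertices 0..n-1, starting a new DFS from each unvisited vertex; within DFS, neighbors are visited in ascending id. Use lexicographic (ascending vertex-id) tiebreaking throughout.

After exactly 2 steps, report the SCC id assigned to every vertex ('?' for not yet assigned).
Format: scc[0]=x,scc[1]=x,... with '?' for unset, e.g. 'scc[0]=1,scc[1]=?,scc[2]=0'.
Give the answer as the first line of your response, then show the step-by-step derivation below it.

scc[0]=0,scc[1]=?,scc[2]=?,scc[3]=?,scc[4]=?,scc[5]=?

step 1: low=(low[0]=0,low[1]=?,low[2]=?,low[3]=?,low[4]=?,low[5]=?); scc=(scc[0]=0,scc[1]=?,scc[2]=?,scc[3]=?,scc[4]=?,scc[5]=?)
step 2: low=(low[0]=0,low[1]=1,low[2]=2,low[3]=1,low[4]=?,low[5]=?); scc=(scc[0]=0,scc[1]=?,scc[2]=?,scc[3]=?,scc[4]=?,scc[5]=?)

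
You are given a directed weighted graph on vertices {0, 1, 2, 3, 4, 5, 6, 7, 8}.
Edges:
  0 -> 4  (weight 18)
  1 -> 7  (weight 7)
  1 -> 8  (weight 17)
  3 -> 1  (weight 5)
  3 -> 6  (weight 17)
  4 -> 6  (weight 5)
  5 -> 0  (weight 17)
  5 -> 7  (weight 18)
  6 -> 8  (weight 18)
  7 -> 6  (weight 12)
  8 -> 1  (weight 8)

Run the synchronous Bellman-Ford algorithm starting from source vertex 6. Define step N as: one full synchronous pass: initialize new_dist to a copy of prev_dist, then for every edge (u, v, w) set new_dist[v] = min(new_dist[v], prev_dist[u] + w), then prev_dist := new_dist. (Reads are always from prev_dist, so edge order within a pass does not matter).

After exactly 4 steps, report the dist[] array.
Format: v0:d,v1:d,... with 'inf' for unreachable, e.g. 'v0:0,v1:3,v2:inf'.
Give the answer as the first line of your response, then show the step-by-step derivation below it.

v0:inf,v1:26,v2:inf,v3:inf,v4:inf,v5:inf,v6:0,v7:33,v8:18

step 1: dist = v0:inf,v1:inf,v2:inf,v3:inf,v4:inf,v5:inf,v6:0,v7:inf,v8:18
step 2: dist = v0:inf,v1:26,v2:inf,v3:inf,v4:inf,v5:inf,v6:0,v7:inf,v8:18
step 3: dist = v0:inf,v1:26,v2:inf,v3:inf,v4:inf,v5:inf,v6:0,v7:33,v8:18
step 4: dist = v0:inf,v1:26,v2:inf,v3:inf,v4:inf,v5:inf,v6:0,v7:33,v8:18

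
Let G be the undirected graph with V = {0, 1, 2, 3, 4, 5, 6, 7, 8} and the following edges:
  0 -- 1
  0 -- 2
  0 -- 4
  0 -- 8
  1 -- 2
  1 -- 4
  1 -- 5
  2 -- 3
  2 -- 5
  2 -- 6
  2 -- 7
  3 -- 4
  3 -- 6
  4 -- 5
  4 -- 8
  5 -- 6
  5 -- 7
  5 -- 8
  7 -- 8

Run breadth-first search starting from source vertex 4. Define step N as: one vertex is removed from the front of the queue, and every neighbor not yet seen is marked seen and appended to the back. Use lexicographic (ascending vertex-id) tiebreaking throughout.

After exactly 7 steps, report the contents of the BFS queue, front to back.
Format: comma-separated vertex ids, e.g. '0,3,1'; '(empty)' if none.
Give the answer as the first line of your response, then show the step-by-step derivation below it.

6,7

step 1: dequeue 4; queue=[0,1,3,5,8]; order=4
step 2: dequeue 0; queue=[1,3,5,8,2]; order=4,0
step 3: dequeue 1; queue=[3,5,8,2]; order=4,0,1
step 4: dequeue 3; queue=[5,8,2,6]; order=4,0,1,3
step 5: dequeue 5; queue=[8,2,6,7]; order=4,0,1,3,5
step 6: dequeue 8; queue=[2,6,7]; order=4,0,1,3,5,8
step 7: dequeue 2; queue=[6,7]; order=4,0,1,3,5,8,2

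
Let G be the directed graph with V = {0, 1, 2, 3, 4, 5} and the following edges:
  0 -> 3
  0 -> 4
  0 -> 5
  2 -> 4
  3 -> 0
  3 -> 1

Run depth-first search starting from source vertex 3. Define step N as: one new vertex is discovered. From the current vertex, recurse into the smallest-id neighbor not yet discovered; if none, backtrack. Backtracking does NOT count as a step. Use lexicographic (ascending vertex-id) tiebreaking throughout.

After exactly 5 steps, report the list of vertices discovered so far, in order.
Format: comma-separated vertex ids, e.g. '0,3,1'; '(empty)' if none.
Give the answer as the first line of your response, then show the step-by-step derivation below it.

3,0,4,5,1

step 1: discover 3; path=3; order=3
step 2: discover 0; path=3>0; order=3,0
step 3: discover 4; path=3>0>4; order=3,0,4
step 4: discover 5; path=3>0>5; order=3,0,4,5
step 5: discover 1; path=3>1; order=3,0,4,5,1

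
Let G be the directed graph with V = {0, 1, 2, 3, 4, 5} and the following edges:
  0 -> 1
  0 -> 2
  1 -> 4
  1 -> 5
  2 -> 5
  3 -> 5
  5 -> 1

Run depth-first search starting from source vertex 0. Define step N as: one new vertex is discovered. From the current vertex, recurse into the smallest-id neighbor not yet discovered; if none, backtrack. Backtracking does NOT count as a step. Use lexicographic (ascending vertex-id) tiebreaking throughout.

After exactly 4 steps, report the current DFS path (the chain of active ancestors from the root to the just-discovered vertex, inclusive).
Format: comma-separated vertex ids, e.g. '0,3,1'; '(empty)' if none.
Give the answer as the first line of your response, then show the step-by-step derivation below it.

0,1,5

step 1: discover 0; path=0; order=0
step 2: discover 1; path=0>1; order=0,1
step 3: discover 4; path=0>1>4; order=0,1,4
step 4: discover 5; path=0>1>5; order=0,1,4,5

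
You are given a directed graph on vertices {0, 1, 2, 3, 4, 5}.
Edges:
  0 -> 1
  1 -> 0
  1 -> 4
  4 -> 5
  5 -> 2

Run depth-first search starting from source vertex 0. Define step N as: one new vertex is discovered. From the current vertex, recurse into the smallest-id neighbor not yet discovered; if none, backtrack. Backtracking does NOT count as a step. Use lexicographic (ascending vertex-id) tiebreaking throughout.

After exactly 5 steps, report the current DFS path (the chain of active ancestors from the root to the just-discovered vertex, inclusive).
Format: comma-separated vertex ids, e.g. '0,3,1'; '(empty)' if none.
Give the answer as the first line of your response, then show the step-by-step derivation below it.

0,1,4,5,2

step 1: discover 0; path=0; order=0
step 2: discover 1; path=0>1; order=0,1
step 3: discover 4; path=0>1>4; order=0,1,4
step 4: discover 5; path=0>1>4>5; order=0,1,4,5
step 5: discover 2; path=0>1>4>5>2; order=0,1,4,5,2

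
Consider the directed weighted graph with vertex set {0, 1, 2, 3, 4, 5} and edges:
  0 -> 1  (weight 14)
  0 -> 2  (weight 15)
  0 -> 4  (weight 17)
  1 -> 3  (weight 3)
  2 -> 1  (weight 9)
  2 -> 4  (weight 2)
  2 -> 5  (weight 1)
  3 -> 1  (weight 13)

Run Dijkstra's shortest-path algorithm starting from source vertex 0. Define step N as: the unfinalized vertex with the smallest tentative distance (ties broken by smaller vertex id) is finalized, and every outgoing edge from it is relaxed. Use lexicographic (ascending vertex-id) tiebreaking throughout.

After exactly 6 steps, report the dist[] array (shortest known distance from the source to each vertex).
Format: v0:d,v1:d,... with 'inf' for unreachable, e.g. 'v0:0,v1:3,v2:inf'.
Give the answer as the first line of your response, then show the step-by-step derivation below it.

v0:0,v1:14,v2:15,v3:17,v4:17,v5:16

step 1: dist = v0:0,v1:14,v2:15,v3:inf,v4:17,v5:inf
step 2: dist = v0:0,v1:14,v2:15,v3:17,v4:17,v5:inf
step 3: dist = v0:0,v1:14,v2:15,v3:17,v4:17,v5:16
step 4: dist = v0:0,v1:14,v2:15,v3:17,v4:17,v5:16
step 5: dist = v0:0,v1:14,v2:15,v3:17,v4:17,v5:16
step 6: dist = v0:0,v1:14,v2:15,v3:17,v4:17,v5:16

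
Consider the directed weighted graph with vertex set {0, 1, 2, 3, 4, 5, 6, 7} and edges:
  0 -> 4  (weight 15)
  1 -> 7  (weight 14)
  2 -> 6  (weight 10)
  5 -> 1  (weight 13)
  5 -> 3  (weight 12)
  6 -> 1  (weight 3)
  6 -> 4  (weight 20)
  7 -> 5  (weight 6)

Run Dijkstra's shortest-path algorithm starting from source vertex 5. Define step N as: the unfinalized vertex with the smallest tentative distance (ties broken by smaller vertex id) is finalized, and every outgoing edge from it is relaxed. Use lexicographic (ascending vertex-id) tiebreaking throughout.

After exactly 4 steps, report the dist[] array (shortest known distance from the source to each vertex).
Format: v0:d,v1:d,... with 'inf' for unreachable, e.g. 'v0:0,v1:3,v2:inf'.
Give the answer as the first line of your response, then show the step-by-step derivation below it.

v0:inf,v1:13,v2:inf,v3:12,v4:inf,v5:0,v6:inf,v7:27

step 1: dist = v0:inf,v1:13,v2:inf,v3:12,v4:inf,v5:0,v6:inf,v7:inf
step 2: dist = v0:inf,v1:13,v2:inf,v3:12,v4:inf,v5:0,v6:inf,v7:inf
step 3: dist = v0:inf,v1:13,v2:inf,v3:12,v4:inf,v5:0,v6:inf,v7:27
step 4: dist = v0:inf,v1:13,v2:inf,v3:12,v4:inf,v5:0,v6:inf,v7:27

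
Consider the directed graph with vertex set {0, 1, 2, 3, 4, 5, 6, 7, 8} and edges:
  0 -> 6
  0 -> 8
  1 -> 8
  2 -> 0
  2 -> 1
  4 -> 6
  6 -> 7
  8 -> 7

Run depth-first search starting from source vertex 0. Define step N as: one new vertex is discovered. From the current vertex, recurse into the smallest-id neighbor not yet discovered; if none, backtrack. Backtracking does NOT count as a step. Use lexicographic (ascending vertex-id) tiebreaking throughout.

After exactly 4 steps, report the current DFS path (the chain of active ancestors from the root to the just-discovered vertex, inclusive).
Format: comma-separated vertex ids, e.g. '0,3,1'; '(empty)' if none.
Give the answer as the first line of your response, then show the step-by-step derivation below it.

0,8

step 1: discover 0; path=0; order=0
step 2: discover 6; path=0>6; order=0,6
step 3: discover 7; path=0>6>7; order=0,6,7
step 4: discover 8; path=0>8; order=0,6,7,8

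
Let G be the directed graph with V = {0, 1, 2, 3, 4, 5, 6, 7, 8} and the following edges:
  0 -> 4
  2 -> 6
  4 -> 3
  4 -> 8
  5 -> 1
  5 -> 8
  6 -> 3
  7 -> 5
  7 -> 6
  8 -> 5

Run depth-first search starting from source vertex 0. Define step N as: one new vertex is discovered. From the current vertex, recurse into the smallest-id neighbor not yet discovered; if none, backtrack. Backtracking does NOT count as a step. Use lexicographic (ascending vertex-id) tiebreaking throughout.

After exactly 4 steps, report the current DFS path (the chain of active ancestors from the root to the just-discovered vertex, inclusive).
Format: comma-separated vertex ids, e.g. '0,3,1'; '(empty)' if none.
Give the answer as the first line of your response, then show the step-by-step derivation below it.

0,4,8

step 1: discover 0; path=0; order=0
step 2: discover 4; path=0>4; order=0,4
step 3: discover 3; path=0>4>3; order=0,4,3
step 4: discover 8; path=0>4>8; order=0,4,3,8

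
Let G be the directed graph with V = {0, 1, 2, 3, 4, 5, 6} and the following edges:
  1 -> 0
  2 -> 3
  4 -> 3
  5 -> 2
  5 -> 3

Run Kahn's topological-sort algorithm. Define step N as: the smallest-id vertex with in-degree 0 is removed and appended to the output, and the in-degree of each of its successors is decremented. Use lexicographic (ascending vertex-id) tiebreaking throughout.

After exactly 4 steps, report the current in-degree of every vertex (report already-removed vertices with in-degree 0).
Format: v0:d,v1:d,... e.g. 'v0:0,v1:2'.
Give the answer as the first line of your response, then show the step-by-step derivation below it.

v0:0,v1:0,v2:0,v3:1,v4:0,v5:0,v6:0

step 1: output 1; order=[1]; indeg=(0,0,1,3,0,0,0)
step 2: output 0; order=[1,0]; indeg=(0,0,1,3,0,0,0)
step 3: output 4; order=[1,0,4]; indeg=(0,0,1,2,0,0,0)
step 4: output 5; order=[1,0,4,5]; indeg=(0,0,0,1,0,0,0)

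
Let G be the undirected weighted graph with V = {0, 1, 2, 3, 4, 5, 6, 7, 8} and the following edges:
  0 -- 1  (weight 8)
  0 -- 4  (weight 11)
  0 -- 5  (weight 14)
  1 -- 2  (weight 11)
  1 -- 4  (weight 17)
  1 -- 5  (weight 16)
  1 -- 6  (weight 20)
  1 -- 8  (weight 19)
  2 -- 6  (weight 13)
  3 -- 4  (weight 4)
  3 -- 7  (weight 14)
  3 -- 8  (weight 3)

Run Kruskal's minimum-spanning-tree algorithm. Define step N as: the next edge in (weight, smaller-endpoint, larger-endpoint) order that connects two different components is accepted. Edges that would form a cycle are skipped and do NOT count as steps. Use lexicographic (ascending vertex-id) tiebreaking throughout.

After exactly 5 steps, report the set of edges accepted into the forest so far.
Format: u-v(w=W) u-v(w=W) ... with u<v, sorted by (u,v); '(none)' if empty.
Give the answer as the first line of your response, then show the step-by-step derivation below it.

0-1(w=8) 0-4(w=11) 1-2(w=11) 3-4(w=4) 3-8(w=3)

step 1: add edge 3-8 (w=3); MST = {3-8(w=3)}
step 2: add edge 3-4 (w=4); MST = {3-4(w=4) 3-8(w=3)}
step 3: add edge 0-1 (w=8); MST = {0-1(w=8) 3-4(w=4) 3-8(w=3)}
step 4: add edge 0-4 (w=11); MST = {0-1(w=8) 0-4(w=11) 3-4(w=4) 3-8(w=3)}
step 5: add edge 1-2 (w=11); MST = {0-1(w=8) 0-4(w=11) 1-2(w=11) 3-4(w=4) 3-8(w=3)}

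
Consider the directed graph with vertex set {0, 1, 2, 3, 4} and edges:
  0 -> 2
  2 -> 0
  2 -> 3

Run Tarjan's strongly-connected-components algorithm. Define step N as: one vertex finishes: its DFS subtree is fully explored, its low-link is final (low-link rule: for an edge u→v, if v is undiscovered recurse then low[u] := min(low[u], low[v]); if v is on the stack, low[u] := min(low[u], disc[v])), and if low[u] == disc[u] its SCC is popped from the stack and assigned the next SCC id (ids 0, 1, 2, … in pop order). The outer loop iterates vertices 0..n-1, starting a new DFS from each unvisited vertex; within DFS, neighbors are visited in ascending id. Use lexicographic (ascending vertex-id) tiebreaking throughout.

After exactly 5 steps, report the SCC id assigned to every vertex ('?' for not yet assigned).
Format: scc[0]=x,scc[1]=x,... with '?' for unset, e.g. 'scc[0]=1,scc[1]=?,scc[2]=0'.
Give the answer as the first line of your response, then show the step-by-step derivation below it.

scc[0]=1,scc[1]=2,scc[2]=1,scc[3]=0,scc[4]=3

step 1: low=(low[0]=0,low[1]=?,low[2]=0,low[3]=2,low[4]=?); scc=(scc[0]=?,scc[1]=?,scc[2]=?,scc[3]=0,scc[4]=?)
step 2: low=(low[0]=0,low[1]=?,low[2]=0,low[3]=2,low[4]=?); scc=(scc[0]=?,scc[1]=?,scc[2]=?,scc[3]=0,scc[4]=?)
step 3: low=(low[0]=0,low[1]=?,low[2]=0,low[3]=2,low[4]=?); scc=(scc[0]=1,scc[1]=?,scc[2]=1,scc[3]=0,scc[4]=?)
step 4: low=(low[0]=0,low[1]=3,low[2]=0,low[3]=2,low[4]=?); scc=(scc[0]=1,scc[1]=2,scc[2]=1,scc[3]=0,scc[4]=?)
step 5: low=(low[0]=0,low[1]=3,low[2]=0,low[3]=2,low[4]=4); scc=(scc[0]=1,scc[1]=2,scc[2]=1,scc[3]=0,scc[4]=3)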